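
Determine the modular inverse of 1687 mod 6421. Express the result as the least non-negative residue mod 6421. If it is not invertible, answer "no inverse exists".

864

Apply the Euclidean algorithm to 6421 and 1687:
6421 = 3*1687 + 1360
1687 = 1*1360 + 327
1360 = 4*327 + 52
327 = 6*52 + 15
52 = 3*15 + 7
15 = 2*7 + 1
7 = 7*1 + 0
The gcd is 1. Working backward:
1 = 15 − 2·7
1 = −2·52 + 7·15
1 = 7·327 − 44·52
1 = −44·1360 + 183·327
1 = 183·1687 − 227·1360
1 = −227·6421 + 864·1687
So 1687·864 ≡ 1 (mod 6421).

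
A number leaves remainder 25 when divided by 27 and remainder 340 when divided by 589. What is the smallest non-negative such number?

Write x = 25 + 27·k. Then 27·k ≡ 340 − 25 ≡ 315 (mod 589).
Need 27⁻¹ mod 589. Extended Euclid on (589, 27):
589 = 21·27 + 22
27 = 1·22 + 5
22 = 4·5 + 2
5 = 2·2 + 1
2 = 2·1 + 0
Back-substitute:
1 = 5 − 2·2
1 = −2·22 + 9·5
1 = 9·27 − 11·22
1 = −11·589 + 240·27
27⁻¹ ≡ 240 (mod 589), so k ≡ 240·315 ≡ 208 (mod 589).
x = 25 + 27·208 = 5641.

5641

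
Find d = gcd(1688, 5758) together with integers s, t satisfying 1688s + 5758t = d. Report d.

2

Repeated division:
5758 = 3*1688 + 694
1688 = 2*694 + 300
694 = 2*300 + 94
300 = 3*94 + 18
94 = 5*18 + 4
18 = 4*4 + 2
4 = 2*2 + 0
gcd(1688, 5758) = 2.
Working backward:
2 = 18 − 4·4
2 = −4·94 + 21·18
2 = 21·300 − 67·94
2 = −67·694 + 155·300
2 = 155·1688 − 377·694
2 = −377·5758 + 1286·1688
So 2 = (-377)·5758 + (1286)·1688.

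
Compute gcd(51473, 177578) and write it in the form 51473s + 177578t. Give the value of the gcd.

Euclidean algorithm:
177578 = 3*51473 + 23159
51473 = 2*23159 + 5155
23159 = 4*5155 + 2539
5155 = 2*2539 + 77
2539 = 32*77 + 75
77 = 1*75 + 2
75 = 37*2 + 1
2 = 2*1 + 0
gcd(51473, 177578) = 1.
Working backward:
1 = 75 − 37·2
1 = −37·77 + 38·75
1 = 38·2539 − 1253·77
1 = −1253·5155 + 2544·2539
1 = 2544·23159 − 11429·5155
1 = −11429·51473 + 25402·23159
1 = 25402·177578 − 87635·51473
So 1 = (25402)·177578 + (-87635)·51473.

1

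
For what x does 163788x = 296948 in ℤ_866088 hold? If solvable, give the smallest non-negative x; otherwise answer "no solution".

gcd(163788, 866088):
866088 = 5*163788 + 47148
163788 = 3*47148 + 22344
47148 = 2*22344 + 2460
22344 = 9*2460 + 204
2460 = 12*204 + 12
204 = 17*12 + 0
gcd = 12, but 12 ∤ 296948, so the congruence has no solution.

no solution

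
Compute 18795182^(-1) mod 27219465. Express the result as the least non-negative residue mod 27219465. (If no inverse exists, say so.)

no inverse exists

Compute gcd(18795182, 27219465):
27219465 = 1*18795182 + 8424283
18795182 = 2*8424283 + 1946616
8424283 = 4*1946616 + 637819
1946616 = 3*637819 + 33159
637819 = 19*33159 + 7798
33159 = 4*7798 + 1967
7798 = 3*1967 + 1897
1967 = 1*1897 + 70
1897 = 27*70 + 7
70 = 10*7 + 0
gcd(18795182, 27219465) = 7 ≠ 1, so 18795182 has no multiplicative inverse modulo 27219465.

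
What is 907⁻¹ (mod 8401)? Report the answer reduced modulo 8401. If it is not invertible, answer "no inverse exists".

Apply the Euclidean algorithm to 8401 and 907:
8401 = 9·907 + 238
907 = 3·238 + 193
238 = 1·193 + 45
193 = 4·45 + 13
45 = 3·13 + 6
13 = 2·6 + 1
6 = 6·1 + 0
Since gcd(907, 8401) = 1, back-substitute to write 1 as a combination:
1 = 13 − 2·6
1 = −2·45 + 7·13
1 = 7·193 − 30·45
1 = −30·238 + 37·193
1 = 37·907 − 141·238
1 = −141·8401 + 1306·907
So 907·1306 ≡ 1 (mod 8401).

1306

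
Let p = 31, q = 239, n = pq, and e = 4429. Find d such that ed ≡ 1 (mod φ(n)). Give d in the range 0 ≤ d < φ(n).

4609

φ(n) = (p−1)(q−1) = 30·238 = 7140.
Need d with 4429·d ≡ 1 (mod 7140). Apply the extended Euclidean algorithm:
7140 = 1×4429 + 2711
4429 = 1×2711 + 1718
2711 = 1×1718 + 993
1718 = 1×993 + 725
993 = 1×725 + 268
725 = 2×268 + 189
268 = 1×189 + 79
189 = 2×79 + 31
79 = 2×31 + 17
31 = 1×17 + 14
17 = 1×14 + 3
14 = 4×3 + 2
3 = 1×2 + 1
2 = 2×1 + 0
Back-substitute:
1 = 3 − 2
1 = −14 + 5·3
1 = 5·17 − 6·14
1 = −6·31 + 11·17
1 = 11·79 − 28·31
1 = −28·189 + 67·79
1 = 67·268 − 95·189
1 = −95·725 + 257·268
1 = 257·993 − 352·725
1 = −352·1718 + 609·993
1 = 609·2711 − 961·1718
1 = −961·4429 + 1570·2711
1 = 1570·7140 − 2531·4429
So 4429·(-2531) ≡ 1 (mod 7140), hence d ≡ -2531 ≡ 4609 (mod 7140).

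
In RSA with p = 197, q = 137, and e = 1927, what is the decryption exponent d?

10679

φ(n) = (p−1)(q−1) = 196·136 = 26656.
Need d with 1927·d ≡ 1 (mod 26656). Apply the extended Euclidean algorithm:
26656 = 13·1927 + 1605
1927 = 1·1605 + 322
1605 = 4·322 + 317
322 = 1·317 + 5
317 = 63·5 + 2
5 = 2·2 + 1
2 = 2·1 + 0
Back-substitute:
1 = 5 − 2·2
1 = −2·317 + 127·5
1 = 127·322 − 129·317
1 = −129·1605 + 643·322
1 = 643·1927 − 772·1605
1 = −772·26656 + 10679·1927
So 1927·10679 ≡ 1 (mod 26656), hence d = 10679.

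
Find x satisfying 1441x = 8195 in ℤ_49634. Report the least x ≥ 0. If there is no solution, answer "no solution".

First find gcd(1441, 49634):
49634 = 34*1441 + 640
1441 = 2*640 + 161
640 = 3*161 + 157
161 = 1*157 + 4
157 = 39*4 + 1
4 = 4*1 + 0
gcd = 1, so a unique solution mod 49634 exists.
Back-substitute for the Bézout coefficients:
1 = 157 − 39·4
1 = −39·161 + 40·157
1 = 40·640 − 159·161
1 = −159·1441 + 358·640
1 = 358·49634 − 12331·1441
So 1441·(-12331) ≡ 1 (mod 49634), giving 1441⁻¹ ≡ 37303.
x ≡ 1441⁻¹·8195 ≡ 37303·8195 ≡ 2279 (mod 49634).

2279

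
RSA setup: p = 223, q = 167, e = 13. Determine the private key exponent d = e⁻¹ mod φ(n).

25513

φ(n) = (p−1)(q−1) = 222·166 = 36852.
Need d with 13·d ≡ 1 (mod 36852). Apply the extended Euclidean algorithm:
36852 = 2834*13 + 10
13 = 1*10 + 3
10 = 3*3 + 1
3 = 3*1 + 0
Back-substitute:
1 = 10 − 3·3
1 = −3·13 + 4·10
1 = 4·36852 − 11339·13
So 13·(-11339) ≡ 1 (mod 36852), hence d ≡ -11339 ≡ 25513 (mod 36852).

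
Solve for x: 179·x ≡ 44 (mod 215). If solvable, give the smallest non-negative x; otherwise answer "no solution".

First find gcd(179, 215):
215 = 1*179 + 36
179 = 4*36 + 35
36 = 1*35 + 1
35 = 35*1 + 0
gcd = 1, so a unique solution mod 215 exists.
Back-substitute for the Bézout coefficients:
1 = 36 − 35
1 = −179 + 5·36
1 = 5·215 − 6·179
So 179·(-6) ≡ 1 (mod 215), giving 179⁻¹ ≡ 209.
x ≡ 179⁻¹·44 ≡ 209·44 ≡ 166 (mod 215).

166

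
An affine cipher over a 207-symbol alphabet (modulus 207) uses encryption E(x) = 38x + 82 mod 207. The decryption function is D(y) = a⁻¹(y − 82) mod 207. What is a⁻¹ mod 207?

gcd(207, 38) by repeated division:
207 = 5·38 + 17
38 = 2·17 + 4
17 = 4·4 + 1
4 = 4·1 + 0
gcd = 1, so the inverse exists. Back-substitute:
1 = 17 − 4·4
1 = −4·38 + 9·17
1 = 9·207 − 49·38
So 38·(-49) ≡ 1 (mod 207), and -49 ≡ 158 (mod 207).

158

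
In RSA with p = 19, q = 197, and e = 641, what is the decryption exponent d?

1409

φ(n) = (p−1)(q−1) = 18·196 = 3528.
Need d with 641·d ≡ 1 (mod 3528). Apply the extended Euclidean algorithm:
3528 = 5·641 + 323
641 = 1·323 + 318
323 = 1·318 + 5
318 = 63·5 + 3
5 = 1·3 + 2
3 = 1·2 + 1
2 = 2·1 + 0
Back-substitute:
1 = 3 − 2
1 = −5 + 2·3
1 = 2·318 − 127·5
1 = −127·323 + 129·318
1 = 129·641 − 256·323
1 = −256·3528 + 1409·641
So 641·1409 ≡ 1 (mod 3528), hence d = 1409.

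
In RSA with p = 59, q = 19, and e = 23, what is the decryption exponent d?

φ(n) = (p−1)(q−1) = 58·18 = 1044.
Need d with 23·d ≡ 1 (mod 1044). Apply the extended Euclidean algorithm:
1044 = 45×23 + 9
23 = 2×9 + 5
9 = 1×5 + 4
5 = 1×4 + 1
4 = 4×1 + 0
Back-substitute:
1 = 5 − 4
1 = −9 + 2·5
1 = 2·23 − 5·9
1 = −5·1044 + 227·23
So 23·227 ≡ 1 (mod 1044), hence d = 227.

227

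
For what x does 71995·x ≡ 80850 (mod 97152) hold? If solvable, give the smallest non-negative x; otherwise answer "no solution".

2646

First find gcd(71995, 97152):
97152 = 1×71995 + 25157
71995 = 2×25157 + 21681
25157 = 1×21681 + 3476
21681 = 6×3476 + 825
3476 = 4×825 + 176
825 = 4×176 + 121
176 = 1×121 + 55
121 = 2×55 + 11
55 = 5×11 + 0
gcd = 11 and 11 | 80850, so solutions exist. Divide through by 11: 6545x ≡ 7350 (mod 8832).
Now find 6545⁻¹ mod 8832:
8832 = 1×6545 + 2287
6545 = 2×2287 + 1971
2287 = 1×1971 + 316
1971 = 6×316 + 75
316 = 4×75 + 16
75 = 4×16 + 11
16 = 1×11 + 5
11 = 2×5 + 1
5 = 5×1 + 0
Back-substitute:
1 = 11 − 2·5
1 = −2·16 + 3·11
1 = 3·75 − 14·16
1 = −14·316 + 59·75
1 = 59·1971 − 368·316
1 = −368·2287 + 427·1971
1 = 427·6545 − 1222·2287
1 = −1222·8832 + 1649·6545
So 6545⁻¹ ≡ 1649 (mod 8832).
Then x ≡ 1649·7350 ≡ 2646 (mod 8832); the smallest non-negative solution is x = 2646.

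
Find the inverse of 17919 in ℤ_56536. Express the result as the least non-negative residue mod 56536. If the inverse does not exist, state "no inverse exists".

Apply the Euclidean algorithm to 56536 and 17919:
56536 = 3*17919 + 2779
17919 = 6*2779 + 1245
2779 = 2*1245 + 289
1245 = 4*289 + 89
289 = 3*89 + 22
89 = 4*22 + 1
22 = 22*1 + 0
The gcd is 1. Working backward:
1 = 89 − 4·22
1 = −4·289 + 13·89
1 = 13·1245 − 56·289
1 = −56·2779 + 125·1245
1 = 125·17919 − 806·2779
1 = −806·56536 + 2543·17919
So 17919·2543 ≡ 1 (mod 56536).

2543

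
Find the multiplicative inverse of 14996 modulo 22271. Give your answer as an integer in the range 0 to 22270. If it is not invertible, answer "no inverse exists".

3845

Extended Euclidean algorithm:
22271 = 1×14996 + 7275
14996 = 2×7275 + 446
7275 = 16×446 + 139
446 = 3×139 + 29
139 = 4×29 + 23
29 = 1×23 + 6
23 = 3×6 + 5
6 = 1×5 + 1
5 = 5×1 + 0
gcd = 1, so the inverse exists. Back-substitute:
1 = 6 − 5
1 = −23 + 4·6
1 = 4·29 − 5·23
1 = −5·139 + 24·29
1 = 24·446 − 77·139
1 = −77·7275 + 1256·446
1 = 1256·14996 − 2589·7275
1 = −2589·22271 + 3845·14996
So 14996·3845 ≡ 1 (mod 22271).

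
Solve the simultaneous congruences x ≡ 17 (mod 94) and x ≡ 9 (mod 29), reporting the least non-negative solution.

Write x = 17 + 94·k. Then 94·k ≡ 9 − 17 ≡ 21 (mod 29).
Need 94⁻¹ mod 29. Extended Euclid on (29, 7):
29 = 4×7 + 1
7 = 7×1 + 0
Back-substitute:
1 = 29 − 4·7
94⁻¹ ≡ 25 (mod 29), so k ≡ 25·21 ≡ 3 (mod 29).
x = 17 + 94·3 = 299.

299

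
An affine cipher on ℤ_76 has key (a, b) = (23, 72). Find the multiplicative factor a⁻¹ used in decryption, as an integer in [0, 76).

43

Run Euclid on (76, 23):
76 = 3·23 + 7
23 = 3·7 + 2
7 = 3·2 + 1
2 = 2·1 + 0
Since gcd(23, 76) = 1, back-substitute to write 1 as a combination:
1 = 7 − 3·2
1 = −3·23 + 10·7
1 = 10·76 − 33·23
Hence 23⁻¹ ≡ -33 ≡ 43 (mod 76).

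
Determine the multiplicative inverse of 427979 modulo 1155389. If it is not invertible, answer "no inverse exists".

Extended Euclidean algorithm:
1155389 = 2*427979 + 299431
427979 = 1*299431 + 128548
299431 = 2*128548 + 42335
128548 = 3*42335 + 1543
42335 = 27*1543 + 674
1543 = 2*674 + 195
674 = 3*195 + 89
195 = 2*89 + 17
89 = 5*17 + 4
17 = 4*4 + 1
4 = 4*1 + 0
gcd = 1, so the inverse exists. Back-substitute:
1 = 17 − 4·4
1 = −4·89 + 21·17
1 = 21·195 − 46·89
1 = −46·674 + 159·195
1 = 159·1543 − 364·674
1 = −364·42335 + 9987·1543
1 = 9987·128548 − 30325·42335
1 = −30325·299431 + 70637·128548
1 = 70637·427979 − 100962·299431
1 = −100962·1155389 + 272561·427979
So 427979·272561 ≡ 1 (mod 1155389).

272561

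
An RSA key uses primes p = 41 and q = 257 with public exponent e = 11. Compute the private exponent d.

931

φ(n) = (p−1)(q−1) = 40·256 = 10240.
Need d with 11·d ≡ 1 (mod 10240). Apply the extended Euclidean algorithm:
10240 = 930·11 + 10
11 = 1·10 + 1
10 = 10·1 + 0
Back-substitute:
1 = 11 − 10
1 = −10240 + 931·11
So 11·931 ≡ 1 (mod 10240), hence d = 931.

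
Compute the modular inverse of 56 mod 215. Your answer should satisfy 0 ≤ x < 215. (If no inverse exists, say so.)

96

gcd(215, 56) by repeated division:
215 = 3·56 + 47
56 = 1·47 + 9
47 = 5·9 + 2
9 = 4·2 + 1
2 = 2·1 + 0
Since gcd(56, 215) = 1, back-substitute to write 1 as a combination:
1 = 9 − 4·2
1 = −4·47 + 21·9
1 = 21·56 − 25·47
1 = −25·215 + 96·56
So 56·96 ≡ 1 (mod 215).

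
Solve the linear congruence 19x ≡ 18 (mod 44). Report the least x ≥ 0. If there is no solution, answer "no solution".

38

First find gcd(19, 44):
44 = 2*19 + 6
19 = 3*6 + 1
6 = 6*1 + 0
gcd = 1, so a unique solution mod 44 exists.
Back-substitute for the Bézout coefficients:
1 = 19 − 3·6
1 = −3·44 + 7·19
So 19·(7) ≡ 1 (mod 44), giving 19⁻¹ ≡ 7.
x ≡ 19⁻¹·18 ≡ 7·18 ≡ 38 (mod 44).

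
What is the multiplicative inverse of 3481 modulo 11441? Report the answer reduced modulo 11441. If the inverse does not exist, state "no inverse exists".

3336

gcd(11441, 3481) by repeated division:
11441 = 3×3481 + 998
3481 = 3×998 + 487
998 = 2×487 + 24
487 = 20×24 + 7
24 = 3×7 + 3
7 = 2×3 + 1
3 = 3×1 + 0
Since gcd(3481, 11441) = 1, back-substitute to write 1 as a combination:
1 = 7 − 2·3
1 = −2·24 + 7·7
1 = 7·487 − 142·24
1 = −142·998 + 291·487
1 = 291·3481 − 1015·998
1 = −1015·11441 + 3336·3481
So 3481·3336 ≡ 1 (mod 11441).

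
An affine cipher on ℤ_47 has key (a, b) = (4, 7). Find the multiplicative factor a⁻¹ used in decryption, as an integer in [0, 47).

12

Extended Euclidean algorithm:
47 = 11·4 + 3
4 = 1·3 + 1
3 = 3·1 + 0
gcd = 1, so the inverse exists. Back-substitute:
1 = 4 − 3
1 = −47 + 12·4
So 4·12 ≡ 1 (mod 47).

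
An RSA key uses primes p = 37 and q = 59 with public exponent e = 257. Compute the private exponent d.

65

φ(n) = (p−1)(q−1) = 36·58 = 2088.
Need d with 257·d ≡ 1 (mod 2088). Apply the extended Euclidean algorithm:
2088 = 8·257 + 32
257 = 8·32 + 1
32 = 32·1 + 0
Back-substitute:
1 = 257 − 8·32
1 = −8·2088 + 65·257
So 257·65 ≡ 1 (mod 2088), hence d = 65.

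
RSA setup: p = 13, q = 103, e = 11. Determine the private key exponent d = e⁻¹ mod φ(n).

φ(n) = (p−1)(q−1) = 12·102 = 1224.
Need d with 11·d ≡ 1 (mod 1224). Apply the extended Euclidean algorithm:
1224 = 111·11 + 3
11 = 3·3 + 2
3 = 1·2 + 1
2 = 2·1 + 0
Back-substitute:
1 = 3 − 2
1 = −11 + 4·3
1 = 4·1224 − 445·11
So 11·(-445) ≡ 1 (mod 1224), hence d ≡ -445 ≡ 779 (mod 1224).

779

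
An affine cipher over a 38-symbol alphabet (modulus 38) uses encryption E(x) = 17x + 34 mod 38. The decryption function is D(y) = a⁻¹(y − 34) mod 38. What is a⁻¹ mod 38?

Apply the Euclidean algorithm to 38 and 17:
38 = 2×17 + 4
17 = 4×4 + 1
4 = 4×1 + 0
gcd = 1, so the inverse exists. Back-substitute:
1 = 17 − 4·4
1 = −4·38 + 9·17
So 17·9 ≡ 1 (mod 38).

9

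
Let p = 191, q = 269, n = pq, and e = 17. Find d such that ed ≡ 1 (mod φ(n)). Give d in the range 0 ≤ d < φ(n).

φ(n) = (p−1)(q−1) = 190·268 = 50920.
Need d with 17·d ≡ 1 (mod 50920). Apply the extended Euclidean algorithm:
50920 = 2995×17 + 5
17 = 3×5 + 2
5 = 2×2 + 1
2 = 2×1 + 0
Back-substitute:
1 = 5 − 2·2
1 = −2·17 + 7·5
1 = 7·50920 − 20967·17
So 17·(-20967) ≡ 1 (mod 50920), hence d ≡ -20967 ≡ 29953 (mod 50920).

29953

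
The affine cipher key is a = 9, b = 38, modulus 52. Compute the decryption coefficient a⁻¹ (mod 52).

Apply the Euclidean algorithm to 52 and 9:
52 = 5·9 + 7
9 = 1·7 + 2
7 = 3·2 + 1
2 = 2·1 + 0
Since gcd(9, 52) = 1, back-substitute to write 1 as a combination:
1 = 7 − 3·2
1 = −3·9 + 4·7
1 = 4·52 − 23·9
So 9·(-23) ≡ 1 (mod 52), and -23 ≡ 29 (mod 52).

29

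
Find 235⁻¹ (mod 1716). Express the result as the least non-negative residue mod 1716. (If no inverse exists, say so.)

1015

Apply the Euclidean algorithm to 1716 and 235:
1716 = 7*235 + 71
235 = 3*71 + 22
71 = 3*22 + 5
22 = 4*5 + 2
5 = 2*2 + 1
2 = 2*1 + 0
Since gcd(235, 1716) = 1, back-substitute to write 1 as a combination:
1 = 5 − 2·2
1 = −2·22 + 9·5
1 = 9·71 − 29·22
1 = −29·235 + 96·71
1 = 96·1716 − 701·235
So 235·(-701) ≡ 1 (mod 1716), and -701 ≡ 1015 (mod 1716).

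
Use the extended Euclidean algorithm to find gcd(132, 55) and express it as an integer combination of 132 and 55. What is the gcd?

11

Euclidean algorithm:
132 = 2×55 + 22
55 = 2×22 + 11
22 = 2×11 + 0
gcd(132, 55) = 11.
Express as a combination:
11 = 55 − 2·22
11 = −2·132 + 5·55
So 11 = (-2)·132 + (5)·55.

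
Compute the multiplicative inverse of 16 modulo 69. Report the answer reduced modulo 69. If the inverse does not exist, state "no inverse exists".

Extended Euclidean algorithm:
69 = 4*16 + 5
16 = 3*5 + 1
5 = 5*1 + 0
The gcd is 1. Working backward:
1 = 16 − 3·5
1 = −3·69 + 13·16
So 16·13 ≡ 1 (mod 69).

13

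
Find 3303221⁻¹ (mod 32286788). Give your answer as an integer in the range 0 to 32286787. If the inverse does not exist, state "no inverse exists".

Extended Euclidean algorithm:
32286788 = 9×3303221 + 2557799
3303221 = 1×2557799 + 745422
2557799 = 3×745422 + 321533
745422 = 2×321533 + 102356
321533 = 3×102356 + 14465
102356 = 7×14465 + 1101
14465 = 13×1101 + 152
1101 = 7×152 + 37
152 = 4×37 + 4
37 = 9×4 + 1
4 = 4×1 + 0
The gcd is 1. Working backward:
1 = 37 − 9·4
1 = −9·152 + 37·37
1 = 37·1101 − 268·152
1 = −268·14465 + 3521·1101
1 = 3521·102356 − 24915·14465
1 = −24915·321533 + 78266·102356
1 = 78266·745422 − 181447·321533
1 = −181447·2557799 + 622607·745422
1 = 622607·3303221 − 804054·2557799
1 = −804054·32286788 + 7859093·3303221
So 3303221·7859093 ≡ 1 (mod 32286788).

7859093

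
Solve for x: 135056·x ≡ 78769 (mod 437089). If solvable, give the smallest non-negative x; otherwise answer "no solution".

First find gcd(135056, 437089):
437089 = 3·135056 + 31921
135056 = 4·31921 + 7372
31921 = 4·7372 + 2433
7372 = 3·2433 + 73
2433 = 33·73 + 24
73 = 3·24 + 1
24 = 24·1 + 0
gcd = 1, so a unique solution mod 437089 exists.
Back-substitute for the Bézout coefficients:
1 = 73 − 3·24
1 = −3·2433 + 100·73
1 = 100·7372 − 303·2433
1 = −303·31921 + 1312·7372
1 = 1312·135056 − 5551·31921
1 = −5551·437089 + 17965·135056
So 135056·(17965) ≡ 1 (mod 437089), giving 135056⁻¹ ≡ 17965.
x ≡ 135056⁻¹·78769 ≡ 17965·78769 ≡ 227992 (mod 437089).

227992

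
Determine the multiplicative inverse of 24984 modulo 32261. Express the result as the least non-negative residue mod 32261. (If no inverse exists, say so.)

gcd(32261, 24984) by repeated division:
32261 = 1·24984 + 7277
24984 = 3·7277 + 3153
7277 = 2·3153 + 971
3153 = 3·971 + 240
971 = 4·240 + 11
240 = 21·11 + 9
11 = 1·9 + 2
9 = 4·2 + 1
2 = 2·1 + 0
The gcd is 1. Working backward:
1 = 9 − 4·2
1 = −4·11 + 5·9
1 = 5·240 − 109·11
1 = −109·971 + 441·240
1 = 441·3153 − 1432·971
1 = −1432·7277 + 3305·3153
1 = 3305·24984 − 11347·7277
1 = −11347·32261 + 14652·24984
So 24984·14652 ≡ 1 (mod 32261).

14652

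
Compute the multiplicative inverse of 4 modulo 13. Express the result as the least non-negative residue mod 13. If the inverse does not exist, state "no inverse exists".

10

Apply the Euclidean algorithm to 13 and 4:
13 = 3×4 + 1
4 = 4×1 + 0
Since gcd(4, 13) = 1, back-substitute to write 1 as a combination:
1 = 13 − 3·4
So 4·(-3) ≡ 1 (mod 13), and -3 ≡ 10 (mod 13).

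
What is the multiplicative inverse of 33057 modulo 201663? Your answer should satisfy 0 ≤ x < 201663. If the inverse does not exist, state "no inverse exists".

Euclidean algorithm on 201663, 33057:
201663 = 6*33057 + 3321
33057 = 9*3321 + 3168
3321 = 1*3168 + 153
3168 = 20*153 + 108
153 = 1*108 + 45
108 = 2*45 + 18
45 = 2*18 + 9
18 = 2*9 + 0
Since gcd = 9 > 1, 33057 is not a unit mod 201663.

no inverse exists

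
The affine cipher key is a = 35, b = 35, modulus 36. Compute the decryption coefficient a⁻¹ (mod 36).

Apply the Euclidean algorithm to 36 and 35:
36 = 1*35 + 1
35 = 35*1 + 0
gcd = 1, so the inverse exists. Back-substitute:
1 = 36 − 35
Hence 35⁻¹ ≡ -1 ≡ 35 (mod 36).

35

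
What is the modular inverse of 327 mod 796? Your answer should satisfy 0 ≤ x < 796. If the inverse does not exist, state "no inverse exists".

611

Extended Euclidean algorithm:
796 = 2·327 + 142
327 = 2·142 + 43
142 = 3·43 + 13
43 = 3·13 + 4
13 = 3·4 + 1
4 = 4·1 + 0
The gcd is 1. Working backward:
1 = 13 − 3·4
1 = −3·43 + 10·13
1 = 10·142 − 33·43
1 = −33·327 + 76·142
1 = 76·796 − 185·327
Thus 327·(-185) ≡ 1 (mod 796); reducing, -185 mod 796 = 611.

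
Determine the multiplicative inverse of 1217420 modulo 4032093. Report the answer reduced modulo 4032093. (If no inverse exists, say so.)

3589355

gcd(4032093, 1217420) by repeated division:
4032093 = 3·1217420 + 379833
1217420 = 3·379833 + 77921
379833 = 4·77921 + 68149
77921 = 1·68149 + 9772
68149 = 6·9772 + 9517
9772 = 1·9517 + 255
9517 = 37·255 + 82
255 = 3·82 + 9
82 = 9·9 + 1
9 = 9·1 + 0
The gcd is 1. Working backward:
1 = 82 − 9·9
1 = −9·255 + 28·82
1 = 28·9517 − 1045·255
1 = −1045·9772 + 1073·9517
1 = 1073·68149 − 7483·9772
1 = −7483·77921 + 8556·68149
1 = 8556·379833 − 41707·77921
1 = −41707·1217420 + 133677·379833
1 = 133677·4032093 − 442738·1217420
Thus 1217420·(-442738) ≡ 1 (mod 4032093); reducing, -442738 mod 4032093 = 3589355.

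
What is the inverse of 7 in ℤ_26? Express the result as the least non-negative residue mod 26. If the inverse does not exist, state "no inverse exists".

Run Euclid on (26, 7):
26 = 3*7 + 5
7 = 1*5 + 2
5 = 2*2 + 1
2 = 2*1 + 0
Since gcd(7, 26) = 1, back-substitute to write 1 as a combination:
1 = 5 − 2·2
1 = −2·7 + 3·5
1 = 3·26 − 11·7
So 7·(-11) ≡ 1 (mod 26), and -11 ≡ 15 (mod 26).

15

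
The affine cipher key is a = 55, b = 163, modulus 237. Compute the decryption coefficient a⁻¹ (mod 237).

Run Euclid on (237, 55):
237 = 4*55 + 17
55 = 3*17 + 4
17 = 4*4 + 1
4 = 4*1 + 0
The gcd is 1. Working backward:
1 = 17 − 4·4
1 = −4·55 + 13·17
1 = 13·237 − 56·55
Hence 55⁻¹ ≡ -56 ≡ 181 (mod 237).

181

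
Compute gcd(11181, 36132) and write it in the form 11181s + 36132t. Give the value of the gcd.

Euclidean algorithm:
36132 = 3·11181 + 2589
11181 = 4·2589 + 825
2589 = 3·825 + 114
825 = 7·114 + 27
114 = 4·27 + 6
27 = 4·6 + 3
6 = 2·3 + 0
gcd(11181, 36132) = 3.
Working backward:
3 = 27 − 4·6
3 = −4·114 + 17·27
3 = 17·825 − 123·114
3 = −123·2589 + 386·825
3 = 386·11181 − 1667·2589
3 = −1667·36132 + 5387·11181
So 3 = (-1667)·36132 + (5387)·11181.

3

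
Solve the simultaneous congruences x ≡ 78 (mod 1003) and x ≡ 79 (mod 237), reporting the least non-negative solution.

Write x = 78 + 1003·k. Then 1003·k ≡ 79 − 78 ≡ 1 (mod 237).
Need 1003⁻¹ mod 237. Extended Euclid on (237, 55):
237 = 4×55 + 17
55 = 3×17 + 4
17 = 4×4 + 1
4 = 4×1 + 0
Back-substitute:
1 = 17 − 4·4
1 = −4·55 + 13·17
1 = 13·237 − 56·55
1003⁻¹ ≡ 181 (mod 237), so k ≡ 181·1 ≡ 181 (mod 237).
x = 78 + 1003·181 = 181621.

181621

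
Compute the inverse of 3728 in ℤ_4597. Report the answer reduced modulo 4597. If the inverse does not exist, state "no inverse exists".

Extended Euclidean algorithm:
4597 = 1*3728 + 869
3728 = 4*869 + 252
869 = 3*252 + 113
252 = 2*113 + 26
113 = 4*26 + 9
26 = 2*9 + 8
9 = 1*8 + 1
8 = 8*1 + 0
gcd = 1, so the inverse exists. Back-substitute:
1 = 9 − 8
1 = −26 + 3·9
1 = 3·113 − 13·26
1 = −13·252 + 29·113
1 = 29·869 − 100·252
1 = −100·3728 + 429·869
1 = 429·4597 − 529·3728
Thus 3728·(-529) ≡ 1 (mod 4597); reducing, -529 mod 4597 = 4068.

4068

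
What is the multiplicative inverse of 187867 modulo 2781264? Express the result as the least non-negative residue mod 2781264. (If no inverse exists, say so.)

Run Euclid on (2781264, 187867):
2781264 = 14*187867 + 151126
187867 = 1*151126 + 36741
151126 = 4*36741 + 4162
36741 = 8*4162 + 3445
4162 = 1*3445 + 717
3445 = 4*717 + 577
717 = 1*577 + 140
577 = 4*140 + 17
140 = 8*17 + 4
17 = 4*4 + 1
4 = 4*1 + 0
Since gcd(187867, 2781264) = 1, back-substitute to write 1 as a combination:
1 = 17 − 4·4
1 = −4·140 + 33·17
1 = 33·577 − 136·140
1 = −136·717 + 169·577
1 = 169·3445 − 812·717
1 = −812·4162 + 981·3445
1 = 981·36741 − 8660·4162
1 = −8660·151126 + 35621·36741
1 = 35621·187867 − 44281·151126
1 = −44281·2781264 + 655555·187867
So 187867·655555 ≡ 1 (mod 2781264).

655555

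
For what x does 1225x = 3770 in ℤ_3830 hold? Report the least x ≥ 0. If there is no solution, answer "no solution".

First find gcd(1225, 3830):
3830 = 3·1225 + 155
1225 = 7·155 + 140
155 = 1·140 + 15
140 = 9·15 + 5
15 = 3·5 + 0
gcd = 5 and 5 | 3770, so solutions exist. Divide through by 5: 245x ≡ 754 (mod 766).
Now find 245⁻¹ mod 766:
766 = 3*245 + 31
245 = 7*31 + 28
31 = 1*28 + 3
28 = 9*3 + 1
3 = 3*1 + 0
Back-substitute:
1 = 28 − 9·3
1 = −9·31 + 10·28
1 = 10·245 − 79·31
1 = −79·766 + 247·245
So 245⁻¹ ≡ 247 (mod 766).
Then x ≡ 247·754 ≡ 100 (mod 766); the smallest non-negative solution is x = 100.

100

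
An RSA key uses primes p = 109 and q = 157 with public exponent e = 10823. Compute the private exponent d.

1991

φ(n) = (p−1)(q−1) = 108·156 = 16848.
Need d with 10823·d ≡ 1 (mod 16848). Apply the extended Euclidean algorithm:
16848 = 1·10823 + 6025
10823 = 1·6025 + 4798
6025 = 1·4798 + 1227
4798 = 3·1227 + 1117
1227 = 1·1117 + 110
1117 = 10·110 + 17
110 = 6·17 + 8
17 = 2·8 + 1
8 = 8·1 + 0
Back-substitute:
1 = 17 − 2·8
1 = −2·110 + 13·17
1 = 13·1117 − 132·110
1 = −132·1227 + 145·1117
1 = 145·4798 − 567·1227
1 = −567·6025 + 712·4798
1 = 712·10823 − 1279·6025
1 = −1279·16848 + 1991·10823
So 10823·1991 ≡ 1 (mod 16848), hence d = 1991.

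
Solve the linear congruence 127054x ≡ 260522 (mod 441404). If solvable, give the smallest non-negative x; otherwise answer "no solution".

First find gcd(127054, 441404):
441404 = 3×127054 + 60242
127054 = 2×60242 + 6570
60242 = 9×6570 + 1112
6570 = 5×1112 + 1010
1112 = 1×1010 + 102
1010 = 9×102 + 92
102 = 1×92 + 10
92 = 9×10 + 2
10 = 5×2 + 0
gcd = 2 and 2 | 260522, so solutions exist. Divide through by 2: 63527x ≡ 130261 (mod 220702).
Now find 63527⁻¹ mod 220702:
220702 = 3×63527 + 30121
63527 = 2×30121 + 3285
30121 = 9×3285 + 556
3285 = 5×556 + 505
556 = 1×505 + 51
505 = 9×51 + 46
51 = 1×46 + 5
46 = 9×5 + 1
5 = 5×1 + 0
Back-substitute:
1 = 46 − 9·5
1 = −9·51 + 10·46
1 = 10·505 − 99·51
1 = −99·556 + 109·505
1 = 109·3285 − 644·556
1 = −644·30121 + 5905·3285
1 = 5905·63527 − 12454·30121
1 = −12454·220702 + 43267·63527
So 63527⁻¹ ≡ 43267 (mod 220702).
Then x ≡ 43267·130261 ≡ 156415 (mod 220702); the smallest non-negative solution is x = 156415.

156415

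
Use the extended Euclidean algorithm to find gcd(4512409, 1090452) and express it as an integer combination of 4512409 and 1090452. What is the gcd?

Repeated division:
4512409 = 4×1090452 + 150601
1090452 = 7×150601 + 36245
150601 = 4×36245 + 5621
36245 = 6×5621 + 2519
5621 = 2×2519 + 583
2519 = 4×583 + 187
583 = 3×187 + 22
187 = 8×22 + 11
22 = 2×11 + 0
gcd(4512409, 1090452) = 11.
Express as a combination:
11 = 187 − 8·22
11 = −8·583 + 25·187
11 = 25·2519 − 108·583
11 = −108·5621 + 241·2519
11 = 241·36245 − 1554·5621
11 = −1554·150601 + 6457·36245
11 = 6457·1090452 − 46753·150601
11 = −46753·4512409 + 193469·1090452
So 11 = (-46753)·4512409 + (193469)·1090452.

11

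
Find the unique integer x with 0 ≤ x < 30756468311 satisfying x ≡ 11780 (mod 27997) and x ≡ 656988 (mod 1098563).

5051240

Write x = 11780 + 27997·k. Then 27997·k ≡ 656988 − 11780 ≡ 645208 (mod 1098563).
Need 27997⁻¹ mod 1098563. Extended Euclid on (1098563, 27997):
1098563 = 39·27997 + 6680
27997 = 4·6680 + 1277
6680 = 5·1277 + 295
1277 = 4·295 + 97
295 = 3·97 + 4
97 = 24·4 + 1
4 = 4·1 + 0
Back-substitute:
1 = 97 − 24·4
1 = −24·295 + 73·97
1 = 73·1277 − 316·295
1 = −316·6680 + 1653·1277
1 = 1653·27997 − 6928·6680
1 = −6928·1098563 + 271845·27997
27997⁻¹ ≡ 271845 (mod 1098563), so k ≡ 271845·645208 ≡ 180 (mod 1098563).
x = 11780 + 27997·180 = 5051240.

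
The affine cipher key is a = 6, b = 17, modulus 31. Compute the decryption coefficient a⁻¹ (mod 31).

26

Apply the Euclidean algorithm to 31 and 6:
31 = 5*6 + 1
6 = 6*1 + 0
Since gcd(6, 31) = 1, back-substitute to write 1 as a combination:
1 = 31 − 5·6
So 6·(-5) ≡ 1 (mod 31), and -5 ≡ 26 (mod 31).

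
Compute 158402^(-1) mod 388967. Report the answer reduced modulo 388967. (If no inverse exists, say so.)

64137

Extended Euclidean algorithm:
388967 = 2*158402 + 72163
158402 = 2*72163 + 14076
72163 = 5*14076 + 1783
14076 = 7*1783 + 1595
1783 = 1*1595 + 188
1595 = 8*188 + 91
188 = 2*91 + 6
91 = 15*6 + 1
6 = 6*1 + 0
Since gcd(158402, 388967) = 1, back-substitute to write 1 as a combination:
1 = 91 − 15·6
1 = −15·188 + 31·91
1 = 31·1595 − 263·188
1 = −263·1783 + 294·1595
1 = 294·14076 − 2321·1783
1 = −2321·72163 + 11899·14076
1 = 11899·158402 − 26119·72163
1 = −26119·388967 + 64137·158402
So 158402·64137 ≡ 1 (mod 388967).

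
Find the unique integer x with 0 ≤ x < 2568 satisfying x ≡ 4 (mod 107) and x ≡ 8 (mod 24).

Write x = 4 + 107·k. Then 107·k ≡ 8 − 4 ≡ 4 (mod 24).
Need 107⁻¹ mod 24. Extended Euclid on (24, 11):
24 = 2*11 + 2
11 = 5*2 + 1
2 = 2*1 + 0
Back-substitute:
1 = 11 − 5·2
1 = −5·24 + 11·11
107⁻¹ ≡ 11 (mod 24), so k ≡ 11·4 ≡ 20 (mod 24).
x = 4 + 107·20 = 2144.

2144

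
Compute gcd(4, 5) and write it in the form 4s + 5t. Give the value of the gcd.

Euclidean algorithm:
5 = 1·4 + 1
4 = 4·1 + 0
gcd(4, 5) = 1.
Back-substituting:
1 = 5 − 4
So 1 = (1)·5 + (-1)·4.

1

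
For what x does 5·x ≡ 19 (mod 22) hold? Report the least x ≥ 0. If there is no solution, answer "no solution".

17

First find gcd(5, 22):
22 = 4×5 + 2
5 = 2×2 + 1
2 = 2×1 + 0
gcd = 1, so a unique solution mod 22 exists.
Back-substitute for the Bézout coefficients:
1 = 5 − 2·2
1 = −2·22 + 9·5
So 5·(9) ≡ 1 (mod 22), giving 5⁻¹ ≡ 9.
x ≡ 5⁻¹·19 ≡ 9·19 ≡ 17 (mod 22).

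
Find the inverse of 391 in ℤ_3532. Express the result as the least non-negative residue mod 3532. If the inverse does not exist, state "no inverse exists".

Apply the Euclidean algorithm to 3532 and 391:
3532 = 9×391 + 13
391 = 30×13 + 1
13 = 13×1 + 0
The gcd is 1. Working backward:
1 = 391 − 30·13
1 = −30·3532 + 271·391
So 391·271 ≡ 1 (mod 3532).

271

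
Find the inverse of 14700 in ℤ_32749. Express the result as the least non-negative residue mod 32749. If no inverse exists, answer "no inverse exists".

7911

gcd(32749, 14700) by repeated division:
32749 = 2*14700 + 3349
14700 = 4*3349 + 1304
3349 = 2*1304 + 741
1304 = 1*741 + 563
741 = 1*563 + 178
563 = 3*178 + 29
178 = 6*29 + 4
29 = 7*4 + 1
4 = 4*1 + 0
Since gcd(14700, 32749) = 1, back-substitute to write 1 as a combination:
1 = 29 − 7·4
1 = −7·178 + 43·29
1 = 43·563 − 136·178
1 = −136·741 + 179·563
1 = 179·1304 − 315·741
1 = −315·3349 + 809·1304
1 = 809·14700 − 3551·3349
1 = −3551·32749 + 7911·14700
So 14700·7911 ≡ 1 (mod 32749).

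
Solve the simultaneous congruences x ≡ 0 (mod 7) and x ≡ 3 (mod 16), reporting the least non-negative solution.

35

Write x = 0 + 7·k. Then 7·k ≡ 3 − 0 ≡ 3 (mod 16).
Need 7⁻¹ mod 16. Extended Euclid on (16, 7):
16 = 2·7 + 2
7 = 3·2 + 1
2 = 2·1 + 0
Back-substitute:
1 = 7 − 3·2
1 = −3·16 + 7·7
7⁻¹ ≡ 7 (mod 16), so k ≡ 7·3 ≡ 5 (mod 16).
x = 0 + 7·5 = 35.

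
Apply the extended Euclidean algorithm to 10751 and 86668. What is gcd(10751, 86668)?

1

Euclidean algorithm:
86668 = 8*10751 + 660
10751 = 16*660 + 191
660 = 3*191 + 87
191 = 2*87 + 17
87 = 5*17 + 2
17 = 8*2 + 1
2 = 2*1 + 0
gcd(10751, 86668) = 1.
Working backward:
1 = 17 − 8·2
1 = −8·87 + 41·17
1 = 41·191 − 90·87
1 = −90·660 + 311·191
1 = 311·10751 − 5066·660
1 = −5066·86668 + 40839·10751
So 1 = (-5066)·86668 + (40839)·10751.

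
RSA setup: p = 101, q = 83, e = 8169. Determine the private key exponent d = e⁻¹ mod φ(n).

φ(n) = (p−1)(q−1) = 100·82 = 8200.
Need d with 8169·d ≡ 1 (mod 8200). Apply the extended Euclidean algorithm:
8200 = 1*8169 + 31
8169 = 263*31 + 16
31 = 1*16 + 15
16 = 1*15 + 1
15 = 15*1 + 0
Back-substitute:
1 = 16 − 15
1 = −31 + 2·16
1 = 2·8169 − 527·31
1 = −527·8200 + 529·8169
So 8169·529 ≡ 1 (mod 8200), hence d = 529.

529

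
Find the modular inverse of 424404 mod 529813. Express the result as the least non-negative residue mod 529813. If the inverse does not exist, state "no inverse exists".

428559

Apply the Euclidean algorithm to 529813 and 424404:
529813 = 1×424404 + 105409
424404 = 4×105409 + 2768
105409 = 38×2768 + 225
2768 = 12×225 + 68
225 = 3×68 + 21
68 = 3×21 + 5
21 = 4×5 + 1
5 = 5×1 + 0
The gcd is 1. Working backward:
1 = 21 − 4·5
1 = −4·68 + 13·21
1 = 13·225 − 43·68
1 = −43·2768 + 529·225
1 = 529·105409 − 20145·2768
1 = −20145·424404 + 81109·105409
1 = 81109·529813 − 101254·424404
Thus 424404·(-101254) ≡ 1 (mod 529813); reducing, -101254 mod 529813 = 428559.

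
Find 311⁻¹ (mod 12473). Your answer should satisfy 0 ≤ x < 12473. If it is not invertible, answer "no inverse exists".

Run Euclid on (12473, 311):
12473 = 40×311 + 33
311 = 9×33 + 14
33 = 2×14 + 5
14 = 2×5 + 4
5 = 1×4 + 1
4 = 4×1 + 0
Since gcd(311, 12473) = 1, back-substitute to write 1 as a combination:
1 = 5 − 4
1 = −14 + 3·5
1 = 3·33 − 7·14
1 = −7·311 + 66·33
1 = 66·12473 − 2647·311
Hence 311⁻¹ ≡ -2647 ≡ 9826 (mod 12473).

9826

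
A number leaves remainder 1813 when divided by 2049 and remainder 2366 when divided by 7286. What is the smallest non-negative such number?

11375812

Write x = 1813 + 2049·k. Then 2049·k ≡ 2366 − 1813 ≡ 553 (mod 7286).
Need 2049⁻¹ mod 7286. Extended Euclid on (7286, 2049):
7286 = 3·2049 + 1139
2049 = 1·1139 + 910
1139 = 1·910 + 229
910 = 3·229 + 223
229 = 1·223 + 6
223 = 37·6 + 1
6 = 6·1 + 0
Back-substitute:
1 = 223 − 37·6
1 = −37·229 + 38·223
1 = 38·910 − 151·229
1 = −151·1139 + 189·910
1 = 189·2049 − 340·1139
1 = −340·7286 + 1209·2049
2049⁻¹ ≡ 1209 (mod 7286), so k ≡ 1209·553 ≡ 5551 (mod 7286).
x = 1813 + 2049·5551 = 11375812.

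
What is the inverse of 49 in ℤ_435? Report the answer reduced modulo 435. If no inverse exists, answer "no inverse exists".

364

gcd(435, 49) by repeated division:
435 = 8*49 + 43
49 = 1*43 + 6
43 = 7*6 + 1
6 = 6*1 + 0
Since gcd(49, 435) = 1, back-substitute to write 1 as a combination:
1 = 43 − 7·6
1 = −7·49 + 8·43
1 = 8·435 − 71·49
Thus 49·(-71) ≡ 1 (mod 435); reducing, -71 mod 435 = 364.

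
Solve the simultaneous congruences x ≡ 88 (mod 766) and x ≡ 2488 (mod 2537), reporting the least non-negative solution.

692552

Write x = 88 + 766·k. Then 766·k ≡ 2488 − 88 ≡ 2400 (mod 2537).
Need 766⁻¹ mod 2537. Extended Euclid on (2537, 766):
2537 = 3*766 + 239
766 = 3*239 + 49
239 = 4*49 + 43
49 = 1*43 + 6
43 = 7*6 + 1
6 = 6*1 + 0
Back-substitute:
1 = 43 − 7·6
1 = −7·49 + 8·43
1 = 8·239 − 39·49
1 = −39·766 + 125·239
1 = 125·2537 − 414·766
766⁻¹ ≡ 2123 (mod 2537), so k ≡ 2123·2400 ≡ 904 (mod 2537).
x = 88 + 766·904 = 692552.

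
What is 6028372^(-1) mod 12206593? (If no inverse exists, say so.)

Euclidean algorithm on 12206593, 6028372:
12206593 = 2×6028372 + 149849
6028372 = 40×149849 + 34412
149849 = 4×34412 + 12201
34412 = 2×12201 + 10010
12201 = 1×10010 + 2191
10010 = 4×2191 + 1246
2191 = 1×1246 + 945
1246 = 1×945 + 301
945 = 3×301 + 42
301 = 7×42 + 7
42 = 6×7 + 0
Since gcd = 7 > 1, 6028372 is not a unit mod 12206593.

no inverse exists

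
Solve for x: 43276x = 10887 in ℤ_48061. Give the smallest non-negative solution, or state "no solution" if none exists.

First find gcd(43276, 48061):
48061 = 1·43276 + 4785
43276 = 9·4785 + 211
4785 = 22·211 + 143
211 = 1·143 + 68
143 = 2·68 + 7
68 = 9·7 + 5
7 = 1·5 + 2
5 = 2·2 + 1
2 = 2·1 + 0
gcd = 1, so a unique solution mod 48061 exists.
Back-substitute for the Bézout coefficients:
1 = 5 − 2·2
1 = −2·7 + 3·5
1 = 3·68 − 29·7
1 = −29·143 + 61·68
1 = 61·211 − 90·143
1 = −90·4785 + 2041·211
1 = 2041·43276 − 18459·4785
1 = −18459·48061 + 20500·43276
So 43276·(20500) ≡ 1 (mod 48061), giving 43276⁻¹ ≡ 20500.
x ≡ 43276⁻¹·10887 ≡ 20500·10887 ≡ 36277 (mod 48061).

36277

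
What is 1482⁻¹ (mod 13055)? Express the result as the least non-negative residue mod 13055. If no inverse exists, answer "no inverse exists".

1753

Extended Euclidean algorithm:
13055 = 8*1482 + 1199
1482 = 1*1199 + 283
1199 = 4*283 + 67
283 = 4*67 + 15
67 = 4*15 + 7
15 = 2*7 + 1
7 = 7*1 + 0
Since gcd(1482, 13055) = 1, back-substitute to write 1 as a combination:
1 = 15 − 2·7
1 = −2·67 + 9·15
1 = 9·283 − 38·67
1 = −38·1199 + 161·283
1 = 161·1482 − 199·1199
1 = −199·13055 + 1753·1482
So 1482·1753 ≡ 1 (mod 13055).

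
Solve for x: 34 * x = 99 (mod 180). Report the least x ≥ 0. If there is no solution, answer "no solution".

no solution

gcd(34, 180):
180 = 5*34 + 10
34 = 3*10 + 4
10 = 2*4 + 2
4 = 2*2 + 0
gcd = 2, but 2 ∤ 99, so the congruence has no solution.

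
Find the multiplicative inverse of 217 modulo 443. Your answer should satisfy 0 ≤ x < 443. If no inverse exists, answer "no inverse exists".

49

gcd(443, 217) by repeated division:
443 = 2*217 + 9
217 = 24*9 + 1
9 = 9*1 + 0
Since gcd(217, 443) = 1, back-substitute to write 1 as a combination:
1 = 217 − 24·9
1 = −24·443 + 49·217
So 217·49 ≡ 1 (mod 443).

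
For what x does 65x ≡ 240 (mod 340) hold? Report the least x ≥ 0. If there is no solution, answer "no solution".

56

First find gcd(65, 340):
340 = 5*65 + 15
65 = 4*15 + 5
15 = 3*5 + 0
gcd = 5 and 5 | 240, so solutions exist. Divide through by 5: 13x ≡ 48 (mod 68).
Now find 13⁻¹ mod 68:
68 = 5·13 + 3
13 = 4·3 + 1
3 = 3·1 + 0
Back-substitute:
1 = 13 − 4·3
1 = −4·68 + 21·13
So 13⁻¹ ≡ 21 (mod 68).
Then x ≡ 21·48 ≡ 56 (mod 68); the smallest non-negative solution is x = 56.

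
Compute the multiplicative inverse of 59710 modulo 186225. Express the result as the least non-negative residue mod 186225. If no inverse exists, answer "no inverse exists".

no inverse exists

Compute gcd(59710, 186225):
186225 = 3·59710 + 7095
59710 = 8·7095 + 2950
7095 = 2·2950 + 1195
2950 = 2·1195 + 560
1195 = 2·560 + 75
560 = 7·75 + 35
75 = 2·35 + 5
35 = 7·5 + 0
The gcd is 5, not 1, hence no inverse exists.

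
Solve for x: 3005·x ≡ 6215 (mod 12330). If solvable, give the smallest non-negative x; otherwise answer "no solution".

First find gcd(3005, 12330):
12330 = 4*3005 + 310
3005 = 9*310 + 215
310 = 1*215 + 95
215 = 2*95 + 25
95 = 3*25 + 20
25 = 1*20 + 5
20 = 4*5 + 0
gcd = 5 and 5 | 6215, so solutions exist. Divide through by 5: 601x ≡ 1243 (mod 2466).
Now find 601⁻¹ mod 2466:
2466 = 4×601 + 62
601 = 9×62 + 43
62 = 1×43 + 19
43 = 2×19 + 5
19 = 3×5 + 4
5 = 1×4 + 1
4 = 4×1 + 0
Back-substitute:
1 = 5 − 4
1 = −19 + 4·5
1 = 4·43 − 9·19
1 = −9·62 + 13·43
1 = 13·601 − 126·62
1 = −126·2466 + 517·601
So 601⁻¹ ≡ 517 (mod 2466).
Then x ≡ 517·1243 ≡ 1471 (mod 2466); the smallest non-negative solution is x = 1471.

1471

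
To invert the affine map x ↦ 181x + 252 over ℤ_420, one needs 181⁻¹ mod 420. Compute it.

181

Run Euclid on (420, 181):
420 = 2*181 + 58
181 = 3*58 + 7
58 = 8*7 + 2
7 = 3*2 + 1
2 = 2*1 + 0
gcd = 1, so the inverse exists. Back-substitute:
1 = 7 − 3·2
1 = −3·58 + 25·7
1 = 25·181 − 78·58
1 = −78·420 + 181·181
So 181·181 ≡ 1 (mod 420).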